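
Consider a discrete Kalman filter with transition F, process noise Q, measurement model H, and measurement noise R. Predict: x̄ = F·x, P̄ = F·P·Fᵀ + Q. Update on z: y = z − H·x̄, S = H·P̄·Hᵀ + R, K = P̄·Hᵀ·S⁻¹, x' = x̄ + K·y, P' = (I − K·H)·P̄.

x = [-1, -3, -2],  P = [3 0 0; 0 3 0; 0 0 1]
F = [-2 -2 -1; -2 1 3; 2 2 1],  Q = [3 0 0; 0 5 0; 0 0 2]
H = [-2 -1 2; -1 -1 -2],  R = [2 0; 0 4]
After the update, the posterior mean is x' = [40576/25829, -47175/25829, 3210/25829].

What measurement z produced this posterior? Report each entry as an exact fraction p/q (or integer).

z = [-1, -1]

x̄ = F·x = [10, -7, -10]
P̄ = F·P·Fᵀ + Q = [28 3 -25; 3 29 -3; -25 -3 27]
S = H·P̄·Hᵀ + R = [475 -64; -64 63]
K = P̄·Hᵀ·S⁻¹ = [-5651/25829 2049/25829; -4247/25829 -14974/25829; 5077/25829 -5502/25829]
x' − x̄ = [-217714/25829, 133628/25829, 261500/25829] = K·y
y = (KᵀK)⁻¹·Kᵀ·(x' − x̄) = [32, -18]
z = y + H·x̄ = [32, -18] + [-33, 17] = [-1, -1]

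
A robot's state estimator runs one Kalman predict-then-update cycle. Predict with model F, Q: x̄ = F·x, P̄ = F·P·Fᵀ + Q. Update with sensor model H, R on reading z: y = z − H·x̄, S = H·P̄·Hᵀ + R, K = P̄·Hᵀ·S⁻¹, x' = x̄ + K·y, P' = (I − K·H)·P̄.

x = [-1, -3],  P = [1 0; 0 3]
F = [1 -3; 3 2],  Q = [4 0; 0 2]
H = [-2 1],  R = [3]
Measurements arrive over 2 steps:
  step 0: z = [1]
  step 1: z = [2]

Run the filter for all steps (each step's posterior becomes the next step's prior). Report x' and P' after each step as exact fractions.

step 0: x̄ = F·x = [8, -9]
step 0: P̄ = F·P·Fᵀ + Q = [32 -15; -15 23]
step 0: y = z − H·x̄ = [26]
step 0: S = H·P̄·Hᵀ + R = [214]
step 0: K = P̄·Hᵀ·S⁻¹ = [-79/214; 53/214]
step 0: x' = x̄ + K·y = [-171/107, -274/107]
step 0: P' = (I − K·H)·P̄ = [607/214 977/214; 977/214 2113/214]
step 1: x̄ = F·x = [651/107, -1061/107]
step 1: P̄ = F·P·Fᵀ + Q = [7309/107 -8848/107; -8848/107 26067/214]
step 1: y = z − H·x̄ = [2577/107]
step 1: S = H·P̄·Hᵀ + R = [155965/214]
step 1: K = P̄·Hᵀ·S⁻¹ = [-46932/155965; 61459/155965]
step 1: x' = x̄ + K·y = [-181407/155965, -66346/155965]
step 1: P' = (I − K·H)·P̄ = [361139/155965 581482/155965; 581482/155965 1347341/155965]

step 0: x' = [-171/107, -274/107], P' = [607/214 977/214; 977/214 2113/214]
step 1: x' = [-181407/155965, -66346/155965], P' = [361139/155965 581482/155965; 581482/155965 1347341/155965]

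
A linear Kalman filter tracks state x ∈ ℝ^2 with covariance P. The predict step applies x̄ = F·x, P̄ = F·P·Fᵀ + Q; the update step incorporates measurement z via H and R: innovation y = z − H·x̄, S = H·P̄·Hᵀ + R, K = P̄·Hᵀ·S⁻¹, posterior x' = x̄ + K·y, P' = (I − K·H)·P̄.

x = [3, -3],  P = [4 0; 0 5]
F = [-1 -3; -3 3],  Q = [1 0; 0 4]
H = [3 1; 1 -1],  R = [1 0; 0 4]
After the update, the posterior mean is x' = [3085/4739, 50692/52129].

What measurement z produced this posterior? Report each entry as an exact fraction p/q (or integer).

x̄ = F·x = [6, -18]
P̄ = F·P·Fᵀ + Q = [50 -33; -33 85]
S = H·P̄·Hᵀ + R = [338 131; 131 205]
K = P̄·Hᵀ·S⁻¹ = [1192/4739 1157/4739; 12588/52129 -38050/52129]
x' − x̄ = [-25349/4739, 989014/52129] = K·y
y = (KᵀK)⁻¹·Kᵀ·(x' − x̄) = [3, -25]
z = y + H·x̄ = [3, -25] + [0, 24] = [3, -1]

z = [3, -1]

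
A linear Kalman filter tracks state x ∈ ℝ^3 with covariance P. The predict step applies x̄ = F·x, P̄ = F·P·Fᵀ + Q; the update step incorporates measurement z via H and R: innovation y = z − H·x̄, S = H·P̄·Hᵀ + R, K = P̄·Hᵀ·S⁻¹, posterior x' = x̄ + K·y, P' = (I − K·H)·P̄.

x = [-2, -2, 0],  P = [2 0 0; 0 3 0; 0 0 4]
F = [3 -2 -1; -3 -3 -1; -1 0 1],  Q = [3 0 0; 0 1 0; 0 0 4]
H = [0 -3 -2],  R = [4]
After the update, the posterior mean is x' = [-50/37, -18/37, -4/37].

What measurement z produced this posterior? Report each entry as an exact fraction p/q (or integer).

x̄ = F·x = [-2, 12, 2]
P̄ = F·P·Fᵀ + Q = [37 4 -10; 4 50 2; -10 2 10]
S = H·P̄·Hᵀ + R = [518]
K = P̄·Hᵀ·S⁻¹ = [4/259; -11/37; -13/259]
x' − x̄ = [24/37, -462/37, -78/37] = K·y
y = (KᵀK)⁻¹·Kᵀ·(x' − x̄) = [42]
z = y + H·x̄ = [42] + [-40] = [2]

z = [2]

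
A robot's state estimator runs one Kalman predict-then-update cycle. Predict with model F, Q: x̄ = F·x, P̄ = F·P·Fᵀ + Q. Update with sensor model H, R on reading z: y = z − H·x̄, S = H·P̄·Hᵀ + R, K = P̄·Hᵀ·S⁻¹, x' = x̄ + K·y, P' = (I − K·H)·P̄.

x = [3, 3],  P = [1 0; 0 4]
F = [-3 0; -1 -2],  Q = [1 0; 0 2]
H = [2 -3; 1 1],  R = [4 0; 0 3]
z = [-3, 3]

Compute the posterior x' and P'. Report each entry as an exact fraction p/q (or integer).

x̄ = F·x = [-9, -9]
P̄ = F·P·Fᵀ + Q = [10 3; 3 19]
y = z − H·x̄ = [-12, 21]
S = H·P̄·Hᵀ + R = [179 -40; -40 38]
K = P̄·Hᵀ·S⁻¹ = [469/2601 2767/5202; -529/2601 949/2601]
x' = x̄ + K·y = [11/1734, 956/867]
P' = (I − K·H)·P̄ = [5731/5202 1285/2601; 1285/2601 1562/2601]

x' = [11/1734, 956/867]
P' = [5731/5202 1285/2601; 1285/2601 1562/2601]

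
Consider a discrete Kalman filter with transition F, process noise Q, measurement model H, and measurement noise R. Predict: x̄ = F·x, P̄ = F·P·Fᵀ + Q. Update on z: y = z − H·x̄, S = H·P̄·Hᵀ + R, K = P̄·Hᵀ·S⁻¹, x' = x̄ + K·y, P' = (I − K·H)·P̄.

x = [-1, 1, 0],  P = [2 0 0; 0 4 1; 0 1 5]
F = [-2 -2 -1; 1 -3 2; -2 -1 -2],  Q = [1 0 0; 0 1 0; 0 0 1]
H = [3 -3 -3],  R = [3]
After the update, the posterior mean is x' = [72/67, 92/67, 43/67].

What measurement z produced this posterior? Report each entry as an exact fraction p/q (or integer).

z = [-3]

x̄ = F·x = [0, -4, 1]
P̄ = F·P·Fᵀ + Q = [34 9 31; 9 47 -8; 31 -8 37]
S = H·P̄·Hᵀ + R = [201]
K = P̄·Hᵀ·S⁻¹ = [-6/67; -30/67; 2/67]
x' − x̄ = [72/67, 360/67, -24/67] = K·y
y = (KᵀK)⁻¹·Kᵀ·(x' − x̄) = [-12]
z = y + H·x̄ = [-12] + [9] = [-3]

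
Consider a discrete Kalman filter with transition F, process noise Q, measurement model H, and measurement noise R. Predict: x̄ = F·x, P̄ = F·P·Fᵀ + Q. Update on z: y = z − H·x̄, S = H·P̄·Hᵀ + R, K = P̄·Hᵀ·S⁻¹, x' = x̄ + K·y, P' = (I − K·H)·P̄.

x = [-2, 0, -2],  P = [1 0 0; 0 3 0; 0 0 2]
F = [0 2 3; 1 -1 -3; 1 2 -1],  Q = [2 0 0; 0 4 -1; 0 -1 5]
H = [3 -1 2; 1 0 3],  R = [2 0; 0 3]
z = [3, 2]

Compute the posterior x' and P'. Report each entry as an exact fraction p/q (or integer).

x̄ = F·x = [-6, 4, 0]
P̄ = F·P·Fᵀ + Q = [32 -24 6; -24 26 0; 6 0 20]
y = z − H·x̄ = [25, 8]
S = H·P̄·Hᵀ + R = [612 306; 306 251]
K = P̄·Hᵀ·S⁻¹ = [743/2499 -8/49; -8627/29988 25/98; -2819/29988 37/98]
x' = x̄ + K·y = [317/2499, -34523/29988, 20101/29988]
P' = (I − K·H)·P̄ = [764/833 3046/2499 -1172/2499; 3046/2499 58921/14994 -2267/14994; -1172/2499 -2267/14994 8005/14994]

x' = [317/2499, -34523/29988, 20101/29988]
P' = [764/833 3046/2499 -1172/2499; 3046/2499 58921/14994 -2267/14994; -1172/2499 -2267/14994 8005/14994]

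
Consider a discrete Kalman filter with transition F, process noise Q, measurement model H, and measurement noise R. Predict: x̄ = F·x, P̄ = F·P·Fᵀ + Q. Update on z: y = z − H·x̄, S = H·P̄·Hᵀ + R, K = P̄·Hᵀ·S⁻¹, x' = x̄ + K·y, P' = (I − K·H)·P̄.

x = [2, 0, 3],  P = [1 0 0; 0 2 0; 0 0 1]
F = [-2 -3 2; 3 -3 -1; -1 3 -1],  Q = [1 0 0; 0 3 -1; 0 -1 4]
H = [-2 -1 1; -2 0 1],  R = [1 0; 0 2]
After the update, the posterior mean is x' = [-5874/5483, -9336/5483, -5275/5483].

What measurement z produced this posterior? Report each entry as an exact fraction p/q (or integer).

x̄ = F·x = [2, 3, -5]
P̄ = F·P·Fᵀ + Q = [27 10 -18; 10 31 -21; -18 -21 24]
S = H·P̄·Hᵀ + R = [318 245; 245 206]
K = P̄·Hᵀ·S⁻¹ = [748/5483 -2806/5483; -4787/5483 4602/5483; 1986/5483 -765/5483]
x' − x̄ = [-16840/5483, -25785/5483, 22140/5483] = K·y
y = (KᵀK)⁻¹·Kᵀ·(x' − x̄) = [15, 10]
z = y + H·x̄ = [15, 10] + [-12, -9] = [3, 1]

z = [3, 1]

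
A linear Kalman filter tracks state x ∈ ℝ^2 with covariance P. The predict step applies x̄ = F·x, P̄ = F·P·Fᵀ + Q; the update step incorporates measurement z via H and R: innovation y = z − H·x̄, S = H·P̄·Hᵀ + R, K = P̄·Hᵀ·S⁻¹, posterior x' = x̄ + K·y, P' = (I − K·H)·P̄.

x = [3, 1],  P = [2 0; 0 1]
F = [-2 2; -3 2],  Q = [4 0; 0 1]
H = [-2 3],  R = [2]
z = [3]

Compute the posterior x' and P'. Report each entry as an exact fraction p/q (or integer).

x̄ = F·x = [-4, -7]
P̄ = F·P·Fᵀ + Q = [16 16; 16 23]
y = z − H·x̄ = [16]
S = H·P̄·Hᵀ + R = [81]
K = P̄·Hᵀ·S⁻¹ = [16/81; 37/81]
x' = x̄ + K·y = [-68/81, 25/81]
P' = (I − K·H)·P̄ = [1040/81 704/81; 704/81 494/81]

x' = [-68/81, 25/81]
P' = [1040/81 704/81; 704/81 494/81]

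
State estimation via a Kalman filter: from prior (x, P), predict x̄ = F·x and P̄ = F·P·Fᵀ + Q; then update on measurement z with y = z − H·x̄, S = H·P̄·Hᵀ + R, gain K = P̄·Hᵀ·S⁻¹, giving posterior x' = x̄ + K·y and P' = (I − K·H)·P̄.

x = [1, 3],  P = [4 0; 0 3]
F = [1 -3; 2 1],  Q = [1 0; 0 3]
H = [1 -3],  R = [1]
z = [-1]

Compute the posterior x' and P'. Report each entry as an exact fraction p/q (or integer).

x' = [-1126/237, -289/237]
P' = [6359/237 2108/237; 2108/237 725/237]

x̄ = F·x = [-8, 5]
P̄ = F·P·Fᵀ + Q = [32 -1; -1 22]
y = z − H·x̄ = [22]
S = H·P̄·Hᵀ + R = [237]
K = P̄·Hᵀ·S⁻¹ = [35/237; -67/237]
x' = x̄ + K·y = [-1126/237, -289/237]
P' = (I − K·H)·P̄ = [6359/237 2108/237; 2108/237 725/237]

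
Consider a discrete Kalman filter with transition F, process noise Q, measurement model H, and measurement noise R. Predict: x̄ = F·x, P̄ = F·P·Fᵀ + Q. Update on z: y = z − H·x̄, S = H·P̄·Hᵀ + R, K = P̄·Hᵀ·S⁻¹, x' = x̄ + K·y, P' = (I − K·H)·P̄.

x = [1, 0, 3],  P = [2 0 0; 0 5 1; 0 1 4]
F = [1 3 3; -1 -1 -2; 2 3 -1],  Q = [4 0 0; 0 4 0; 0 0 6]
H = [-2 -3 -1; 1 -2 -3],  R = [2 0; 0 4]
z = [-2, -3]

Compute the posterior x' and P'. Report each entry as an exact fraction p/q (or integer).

x̄ = F·x = [10, -7, -1]
P̄ = F·P·Fᵀ + Q = [105 -50 43; -50 31 -16; 43 -16 57]
y = z − H·x̄ = [-4, -30]
S = H·P̄·Hᵀ + R = [234 136; 136 496]
K = P̄·Hᵀ·S⁻¹ = [-3839/6098 1987/6098; 1257/6098 -2263/12196; -2129/6098 -1193/12196]
x' = x̄ + K·y = [8363/3049, -13769/6098, 20313/6098]
P' = (I − K·H)·P̄ = [93861/6098 -89435/6098 88261/6098; -89435/6098 87711/6098 -86777/6098; 88261/6098 -86777/6098 88067/6098]

x' = [8363/3049, -13769/6098, 20313/6098]
P' = [93861/6098 -89435/6098 88261/6098; -89435/6098 87711/6098 -86777/6098; 88261/6098 -86777/6098 88067/6098]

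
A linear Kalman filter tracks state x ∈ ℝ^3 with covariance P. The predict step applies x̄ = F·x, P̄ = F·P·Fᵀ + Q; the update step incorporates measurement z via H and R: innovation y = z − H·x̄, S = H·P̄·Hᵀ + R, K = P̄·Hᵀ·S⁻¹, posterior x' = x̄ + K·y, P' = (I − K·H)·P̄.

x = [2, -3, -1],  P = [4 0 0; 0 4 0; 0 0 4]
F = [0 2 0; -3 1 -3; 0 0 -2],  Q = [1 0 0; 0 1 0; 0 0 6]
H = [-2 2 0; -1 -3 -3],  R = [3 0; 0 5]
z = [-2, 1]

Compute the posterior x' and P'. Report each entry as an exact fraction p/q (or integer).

x' = [-44883/16355, -177731/49065, 202684/49065]
P' = [80492/16355 72623/16355 -95262/16355; 72623/16355 76672/16355 -96538/16355; -95262/16355 -96538/16355 131542/16355]

x̄ = F·x = [-6, -6, 2]
P̄ = F·P·Fᵀ + Q = [17 8 0; 8 77 24; 0 24 22]
y = z − H·x̄ = [-2, -17]
S = H·P̄·Hᵀ + R = [315 -540; -540 1393]
K = P̄·Hᵀ·S⁻¹ = [-5246/16355 -503/3271; 8098/49065 -521/3271; -2552/49065 -390/3271]
x' = x̄ + K·y = [-44883/16355, -177731/49065, 202684/49065]
P' = (I − K·H)·P̄ = [80492/16355 72623/16355 -95262/16355; 72623/16355 76672/16355 -96538/16355; -95262/16355 -96538/16355 131542/16355]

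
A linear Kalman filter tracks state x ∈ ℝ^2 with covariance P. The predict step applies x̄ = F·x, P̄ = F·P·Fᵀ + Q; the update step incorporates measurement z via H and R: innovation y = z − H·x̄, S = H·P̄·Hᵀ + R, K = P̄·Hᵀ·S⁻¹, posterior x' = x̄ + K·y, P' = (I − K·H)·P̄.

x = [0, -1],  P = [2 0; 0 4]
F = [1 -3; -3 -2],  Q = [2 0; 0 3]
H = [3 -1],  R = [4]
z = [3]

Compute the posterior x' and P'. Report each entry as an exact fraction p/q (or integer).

x̄ = F·x = [3, 2]
P̄ = F·P·Fᵀ + Q = [40 18; 18 37]
y = z − H·x̄ = [-4]
S = H·P̄·Hᵀ + R = [293]
K = P̄·Hᵀ·S⁻¹ = [102/293; 17/293]
x' = x̄ + K·y = [471/293, 518/293]
P' = (I − K·H)·P̄ = [1316/293 3540/293; 3540/293 10552/293]

x' = [471/293, 518/293]
P' = [1316/293 3540/293; 3540/293 10552/293]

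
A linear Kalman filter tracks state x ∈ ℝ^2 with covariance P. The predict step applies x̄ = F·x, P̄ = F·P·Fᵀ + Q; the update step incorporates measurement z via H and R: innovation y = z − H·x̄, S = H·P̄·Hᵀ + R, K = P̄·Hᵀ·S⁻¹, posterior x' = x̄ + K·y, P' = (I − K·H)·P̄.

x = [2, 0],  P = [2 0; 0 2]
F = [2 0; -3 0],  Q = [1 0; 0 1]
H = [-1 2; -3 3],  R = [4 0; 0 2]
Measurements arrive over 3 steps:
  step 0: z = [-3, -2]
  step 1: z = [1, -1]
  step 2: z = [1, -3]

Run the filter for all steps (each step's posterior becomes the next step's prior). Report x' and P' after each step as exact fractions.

step 0: x' = [265/2389, -1727/2389], P' = [1260/2389 984/2389; 984/2389 1178/2389]
step 1: x' = [45785/186579, 2714/186579], P' = [885268/1679211 690280/1679211; 690280/1679211 823054/1679211]
step 2: x' = [696935803/1179873749, -275807868/1179873749], P' = [622020844/1179873749 485014936/1179873749; 485014936/1179873749 578305394/1179873749]

step 0: x̄ = F·x = [4, -6]
step 0: P̄ = F·P·Fᵀ + Q = [9 -12; -12 19]
step 0: y = z − H·x̄ = [13, 28]
step 0: S = H·P̄·Hᵀ + R = [137 249; 249 470]
step 0: K = P̄·Hᵀ·S⁻¹ = [177/2389 -414/2389; 343/2389 291/2389]
step 0: x' = x̄ + K·y = [265/2389, -1727/2389]
step 0: P' = (I − K·H)·P̄ = [1260/2389 984/2389; 984/2389 1178/2389]
step 1: x̄ = F·x = [530/2389, -795/2389]
step 1: P̄ = F·P·Fᵀ + Q = [7429/2389 -7560/2389; -7560/2389 13729/2389]
step 1: y = z − H·x̄ = [4509/2389, 1586/2389]
step 1: S = H·P̄·Hᵀ + R = [102141/2389 172701/2389; 172701/2389 331280/2389]
step 1: K = P̄·Hᵀ·S⁻¹ = [123823/1679211 -32498/186579; 238957/1679211 22129/186579]
step 1: x' = x̄ + K·y = [45785/186579, 2714/186579]
step 1: P' = (I − K·H)·P̄ = [885268/1679211 690280/1679211; 690280/1679211 823054/1679211]
step 2: x̄ = F·x = [91570/186579, -45785/62193]
step 2: P̄ = F·P·Fᵀ + Q = [5220283/1679211 -1770536/559737; -1770536/559737 1071847/186579]
step 2: y = z − H·x̄ = [552859/186579, 42346/62193]
step 2: S = H·P̄·Hᵀ + R = [71770051/1679211 40448353/559737; 40448353/559737 25863280/186579]
step 2: K = P̄·Hᵀ·S⁻¹ = [87002257/1179873749 -205508862/1179873749; 167898963/1179873749 139935687/1179873749]
step 2: x' = x̄ + K·y = [696935803/1179873749, -275807868/1179873749]
step 2: P' = (I − K·H)·P̄ = [622020844/1179873749 485014936/1179873749; 485014936/1179873749 578305394/1179873749]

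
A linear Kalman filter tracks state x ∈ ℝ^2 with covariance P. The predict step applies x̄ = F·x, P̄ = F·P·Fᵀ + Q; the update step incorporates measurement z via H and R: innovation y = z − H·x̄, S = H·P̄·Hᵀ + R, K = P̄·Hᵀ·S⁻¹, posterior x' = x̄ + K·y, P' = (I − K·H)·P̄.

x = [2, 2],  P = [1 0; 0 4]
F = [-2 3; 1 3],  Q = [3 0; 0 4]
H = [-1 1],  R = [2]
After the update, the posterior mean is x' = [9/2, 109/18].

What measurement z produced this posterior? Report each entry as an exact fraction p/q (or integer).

z = [1]

x̄ = F·x = [2, 8]
P̄ = F·P·Fᵀ + Q = [43 34; 34 41]
S = H·P̄·Hᵀ + R = [18]
K = P̄·Hᵀ·S⁻¹ = [-1/2; 7/18]
x' − x̄ = [5/2, -35/18] = K·y
y = (KᵀK)⁻¹·Kᵀ·(x' − x̄) = [-5]
z = y + H·x̄ = [-5] + [6] = [1]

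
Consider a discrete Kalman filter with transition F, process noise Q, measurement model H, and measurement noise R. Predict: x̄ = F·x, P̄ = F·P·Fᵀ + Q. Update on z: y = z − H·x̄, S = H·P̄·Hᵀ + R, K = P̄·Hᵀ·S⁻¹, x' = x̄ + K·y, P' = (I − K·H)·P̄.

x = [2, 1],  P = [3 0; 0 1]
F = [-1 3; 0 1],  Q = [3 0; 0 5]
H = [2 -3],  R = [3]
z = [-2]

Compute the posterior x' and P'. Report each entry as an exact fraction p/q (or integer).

x̄ = F·x = [1, 1]
P̄ = F·P·Fᵀ + Q = [15 3; 3 6]
y = z − H·x̄ = [-1]
S = H·P̄·Hᵀ + R = [81]
K = P̄·Hᵀ·S⁻¹ = [7/27; -4/27]
x' = x̄ + K·y = [20/27, 31/27]
P' = (I − K·H)·P̄ = [86/9 55/9; 55/9 38/9]

x' = [20/27, 31/27]
P' = [86/9 55/9; 55/9 38/9]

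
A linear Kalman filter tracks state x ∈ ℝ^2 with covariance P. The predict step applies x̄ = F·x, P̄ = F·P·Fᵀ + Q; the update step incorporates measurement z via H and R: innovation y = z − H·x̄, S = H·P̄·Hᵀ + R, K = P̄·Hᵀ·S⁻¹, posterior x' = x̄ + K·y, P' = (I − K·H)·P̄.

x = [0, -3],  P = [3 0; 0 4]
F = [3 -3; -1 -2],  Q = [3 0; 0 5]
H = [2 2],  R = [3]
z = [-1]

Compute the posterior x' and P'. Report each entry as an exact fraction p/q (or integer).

x̄ = F·x = [9, 6]
P̄ = F·P·Fᵀ + Q = [66 15; 15 24]
y = z − H·x̄ = [-31]
S = H·P̄·Hᵀ + R = [483]
K = P̄·Hᵀ·S⁻¹ = [54/161; 26/161]
x' = x̄ + K·y = [-225/161, 160/161]
P' = (I − K·H)·P̄ = [1878/161 -1797/161; -1797/161 1836/161]

x' = [-225/161, 160/161]
P' = [1878/161 -1797/161; -1797/161 1836/161]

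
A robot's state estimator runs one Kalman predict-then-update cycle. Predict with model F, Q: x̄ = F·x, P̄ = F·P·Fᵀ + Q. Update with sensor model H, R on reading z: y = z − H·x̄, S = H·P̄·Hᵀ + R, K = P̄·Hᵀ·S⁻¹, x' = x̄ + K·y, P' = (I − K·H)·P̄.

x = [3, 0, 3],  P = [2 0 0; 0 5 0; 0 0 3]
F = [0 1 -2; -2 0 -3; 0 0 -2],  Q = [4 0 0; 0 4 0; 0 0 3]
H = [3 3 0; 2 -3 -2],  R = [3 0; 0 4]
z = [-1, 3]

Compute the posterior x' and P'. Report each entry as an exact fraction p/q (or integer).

x̄ = F·x = [-6, -15, -6]
P̄ = F·P·Fᵀ + Q = [21 18 12; 18 39 18; 12 18 15]
y = z − H·x̄ = [62, -42]
S = H·P̄·Hᵀ + R = [867 -459; -459 403]
K = P̄·Hᵀ·S⁻¹ = [10209/46240 441/2720; 507/4624 -45/272; 291/4624 -21/272]
x' = x̄ + K·y = [10161/11560, -1449/1156, 1323/1156]
P' = (I − K·H)·P̄ = [46479/46240 -3627/4624 8589/4624; -3627/4624 2067/2312 -4149/2312; 8589/4624 -4149/2312 10875/2312]

x' = [10161/11560, -1449/1156, 1323/1156]
P' = [46479/46240 -3627/4624 8589/4624; -3627/4624 2067/2312 -4149/2312; 8589/4624 -4149/2312 10875/2312]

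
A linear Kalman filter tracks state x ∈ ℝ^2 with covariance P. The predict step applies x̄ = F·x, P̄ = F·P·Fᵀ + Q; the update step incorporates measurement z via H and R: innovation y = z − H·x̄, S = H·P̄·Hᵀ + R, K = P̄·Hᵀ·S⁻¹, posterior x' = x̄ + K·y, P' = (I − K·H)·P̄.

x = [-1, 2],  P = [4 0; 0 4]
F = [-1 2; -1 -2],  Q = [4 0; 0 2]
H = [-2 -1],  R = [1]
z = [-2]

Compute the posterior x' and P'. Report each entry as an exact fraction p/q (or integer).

x' = [175/71, -203/71]
P' = [408/71 -780/71; -780/71 1558/71]

x̄ = F·x = [5, -3]
P̄ = F·P·Fᵀ + Q = [24 -12; -12 22]
y = z − H·x̄ = [5]
S = H·P̄·Hᵀ + R = [71]
K = P̄·Hᵀ·S⁻¹ = [-36/71; 2/71]
x' = x̄ + K·y = [175/71, -203/71]
P' = (I − K·H)·P̄ = [408/71 -780/71; -780/71 1558/71]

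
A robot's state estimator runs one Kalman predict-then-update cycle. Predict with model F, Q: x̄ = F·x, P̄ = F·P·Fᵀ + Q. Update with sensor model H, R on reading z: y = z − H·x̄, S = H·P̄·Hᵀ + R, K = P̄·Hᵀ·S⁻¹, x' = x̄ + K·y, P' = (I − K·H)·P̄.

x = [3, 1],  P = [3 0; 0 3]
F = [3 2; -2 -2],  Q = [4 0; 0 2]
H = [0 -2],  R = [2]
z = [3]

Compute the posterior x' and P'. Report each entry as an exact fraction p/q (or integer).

x̄ = F·x = [11, -8]
P̄ = F·P·Fᵀ + Q = [43 -30; -30 26]
y = z − H·x̄ = [-13]
S = H·P̄·Hᵀ + R = [106]
K = P̄·Hᵀ·S⁻¹ = [30/53; -26/53]
x' = x̄ + K·y = [193/53, -86/53]
P' = (I − K·H)·P̄ = [479/53 -30/53; -30/53 26/53]

x' = [193/53, -86/53]
P' = [479/53 -30/53; -30/53 26/53]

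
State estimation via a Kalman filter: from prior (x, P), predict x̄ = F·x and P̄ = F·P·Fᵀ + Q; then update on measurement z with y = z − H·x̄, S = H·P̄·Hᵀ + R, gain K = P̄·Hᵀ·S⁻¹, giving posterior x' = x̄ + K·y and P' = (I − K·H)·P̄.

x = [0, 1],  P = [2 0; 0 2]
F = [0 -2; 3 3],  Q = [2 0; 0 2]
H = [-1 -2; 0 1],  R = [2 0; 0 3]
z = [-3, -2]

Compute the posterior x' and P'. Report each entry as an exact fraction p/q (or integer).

x' = [161/110, 19/55]
P' = [841/165 -124/55; -124/55 78/55]

x̄ = F·x = [-2, 3]
P̄ = F·P·Fᵀ + Q = [10 -12; -12 38]
y = z − H·x̄ = [1, -5]
S = H·P̄·Hᵀ + R = [116 -64; -64 41]
K = P̄·Hᵀ·S⁻¹ = [-97/330 -124/165; -16/55 26/55]
x' = x̄ + K·y = [161/110, 19/55]
P' = (I − K·H)·P̄ = [841/165 -124/55; -124/55 78/55]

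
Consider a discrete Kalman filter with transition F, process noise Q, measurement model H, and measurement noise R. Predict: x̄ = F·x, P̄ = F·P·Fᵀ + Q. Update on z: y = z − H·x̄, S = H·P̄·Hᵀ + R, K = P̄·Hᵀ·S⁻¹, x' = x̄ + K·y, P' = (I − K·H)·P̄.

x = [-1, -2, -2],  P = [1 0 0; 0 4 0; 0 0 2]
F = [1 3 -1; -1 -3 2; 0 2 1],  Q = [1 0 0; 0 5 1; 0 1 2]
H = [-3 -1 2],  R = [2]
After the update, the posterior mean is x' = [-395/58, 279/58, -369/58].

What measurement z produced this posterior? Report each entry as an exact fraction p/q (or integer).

z = [3]

x̄ = F·x = [-5, 3, -6]
P̄ = F·P·Fᵀ + Q = [40 -41 22; -41 50 -19; 22 -19 20]
S = H·P̄·Hᵀ + R = [58]
K = P̄·Hᵀ·S⁻¹ = [-35/58; 35/58; -7/58]
x' − x̄ = [-105/58, 105/58, -21/58] = K·y
y = (KᵀK)⁻¹·Kᵀ·(x' − x̄) = [3]
z = y + H·x̄ = [3] + [0] = [3]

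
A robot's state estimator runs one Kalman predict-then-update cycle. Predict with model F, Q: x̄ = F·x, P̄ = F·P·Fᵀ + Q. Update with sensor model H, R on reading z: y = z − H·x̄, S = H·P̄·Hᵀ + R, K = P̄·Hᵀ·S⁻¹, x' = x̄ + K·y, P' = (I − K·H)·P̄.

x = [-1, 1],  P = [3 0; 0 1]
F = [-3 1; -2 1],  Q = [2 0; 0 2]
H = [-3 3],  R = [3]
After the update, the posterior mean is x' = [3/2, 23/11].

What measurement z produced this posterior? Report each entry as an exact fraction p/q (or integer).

x̄ = F·x = [4, 3]
P̄ = F·P·Fᵀ + Q = [30 19; 19 15]
S = H·P̄·Hᵀ + R = [66]
K = P̄·Hᵀ·S⁻¹ = [-1/2; -2/11]
x' − x̄ = [-5/2, -10/11] = K·y
y = (KᵀK)⁻¹·Kᵀ·(x' − x̄) = [5]
z = y + H·x̄ = [5] + [-3] = [2]

z = [2]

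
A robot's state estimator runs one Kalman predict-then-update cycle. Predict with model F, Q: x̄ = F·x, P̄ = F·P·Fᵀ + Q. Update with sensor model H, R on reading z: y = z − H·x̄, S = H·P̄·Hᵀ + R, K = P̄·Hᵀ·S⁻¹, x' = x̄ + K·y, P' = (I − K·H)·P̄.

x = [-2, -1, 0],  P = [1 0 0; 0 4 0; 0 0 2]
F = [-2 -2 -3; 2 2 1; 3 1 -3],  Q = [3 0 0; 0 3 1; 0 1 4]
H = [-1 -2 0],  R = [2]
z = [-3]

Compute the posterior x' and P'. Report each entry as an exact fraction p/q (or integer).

x̄ = F·x = [6, -6, -7]
P̄ = F·P·Fᵀ + Q = [41 -26 4; -26 25 9; 4 9 35]
y = z − H·x̄ = [-9]
S = H·P̄·Hᵀ + R = [39]
K = P̄·Hᵀ·S⁻¹ = [11/39; -8/13; -22/39]
x' = x̄ + K·y = [45/13, -6/13, -25/13]
P' = (I − K·H)·P̄ = [1478/39 -250/13 398/39; -250/13 133/13 -59/13; 398/39 -59/13 881/39]

x' = [45/13, -6/13, -25/13]
P' = [1478/39 -250/13 398/39; -250/13 133/13 -59/13; 398/39 -59/13 881/39]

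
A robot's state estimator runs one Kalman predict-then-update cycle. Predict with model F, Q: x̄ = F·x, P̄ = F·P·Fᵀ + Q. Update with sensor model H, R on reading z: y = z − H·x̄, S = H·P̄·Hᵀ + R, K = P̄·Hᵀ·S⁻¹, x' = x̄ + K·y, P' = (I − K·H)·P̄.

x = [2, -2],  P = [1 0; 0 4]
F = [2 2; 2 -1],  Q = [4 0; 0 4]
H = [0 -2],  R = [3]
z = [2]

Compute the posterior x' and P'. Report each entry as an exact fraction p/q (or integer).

x̄ = F·x = [0, 6]
P̄ = F·P·Fᵀ + Q = [24 -4; -4 12]
y = z − H·x̄ = [14]
S = H·P̄·Hᵀ + R = [51]
K = P̄·Hᵀ·S⁻¹ = [8/51; -8/17]
x' = x̄ + K·y = [112/51, -10/17]
P' = (I − K·H)·P̄ = [1160/51 -4/17; -4/17 12/17]

x' = [112/51, -10/17]
P' = [1160/51 -4/17; -4/17 12/17]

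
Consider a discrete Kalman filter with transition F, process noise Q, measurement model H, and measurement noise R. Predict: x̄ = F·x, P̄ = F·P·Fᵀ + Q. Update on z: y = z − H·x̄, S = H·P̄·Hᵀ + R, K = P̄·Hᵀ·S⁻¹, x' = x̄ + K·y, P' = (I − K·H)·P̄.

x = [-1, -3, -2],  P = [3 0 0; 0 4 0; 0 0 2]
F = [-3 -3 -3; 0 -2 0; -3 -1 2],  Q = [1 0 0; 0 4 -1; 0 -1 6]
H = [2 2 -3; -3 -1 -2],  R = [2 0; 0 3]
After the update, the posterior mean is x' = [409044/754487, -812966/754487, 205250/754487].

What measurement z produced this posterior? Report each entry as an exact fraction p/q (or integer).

z = [-2, -1]

x̄ = F·x = [18, 6, 2]
P̄ = F·P·Fᵀ + Q = [82 24 27; 24 20 7; 27 7 45]
S = H·P̄·Hᵀ + R = [599 -326; -326 1437]
K = P̄·Hᵀ·S⁻¹ = [82623/754487 -151370/754487; 61723/754487 -41652/754487; -154307/754487 -128464/754487]
x' − x̄ = [-13171722/754487, -5339888/754487, -1303724/754487] = K·y
y = (KᵀK)⁻¹·Kᵀ·(x' − x̄) = [-44, 63]
z = y + H·x̄ = [-44, 63] + [42, -64] = [-2, -1]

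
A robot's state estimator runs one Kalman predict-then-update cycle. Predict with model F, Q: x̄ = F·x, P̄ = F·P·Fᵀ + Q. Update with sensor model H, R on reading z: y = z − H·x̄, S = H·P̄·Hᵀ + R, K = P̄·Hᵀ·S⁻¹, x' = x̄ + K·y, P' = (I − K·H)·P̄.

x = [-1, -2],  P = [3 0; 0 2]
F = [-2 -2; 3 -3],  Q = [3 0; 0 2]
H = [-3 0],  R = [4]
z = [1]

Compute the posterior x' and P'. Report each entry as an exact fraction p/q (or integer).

x̄ = F·x = [6, 3]
P̄ = F·P·Fᵀ + Q = [23 -6; -6 47]
y = z − H·x̄ = [19]
S = H·P̄·Hᵀ + R = [211]
K = P̄·Hᵀ·S⁻¹ = [-69/211; 18/211]
x' = x̄ + K·y = [-45/211, 975/211]
P' = (I − K·H)·P̄ = [92/211 -24/211; -24/211 9593/211]

x' = [-45/211, 975/211]
P' = [92/211 -24/211; -24/211 9593/211]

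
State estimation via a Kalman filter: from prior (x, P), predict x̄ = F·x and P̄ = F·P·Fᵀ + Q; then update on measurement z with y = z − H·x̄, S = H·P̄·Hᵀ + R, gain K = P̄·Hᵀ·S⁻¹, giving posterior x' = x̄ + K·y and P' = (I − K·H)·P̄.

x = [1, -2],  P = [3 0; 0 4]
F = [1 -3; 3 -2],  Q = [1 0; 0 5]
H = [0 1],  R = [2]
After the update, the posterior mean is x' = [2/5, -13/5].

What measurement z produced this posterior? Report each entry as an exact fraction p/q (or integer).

z = [-3]

x̄ = F·x = [7, 7]
P̄ = F·P·Fᵀ + Q = [40 33; 33 48]
S = H·P̄·Hᵀ + R = [50]
K = P̄·Hᵀ·S⁻¹ = [33/50; 24/25]
x' − x̄ = [-33/5, -48/5] = K·y
y = (KᵀK)⁻¹·Kᵀ·(x' − x̄) = [-10]
z = y + H·x̄ = [-10] + [7] = [-3]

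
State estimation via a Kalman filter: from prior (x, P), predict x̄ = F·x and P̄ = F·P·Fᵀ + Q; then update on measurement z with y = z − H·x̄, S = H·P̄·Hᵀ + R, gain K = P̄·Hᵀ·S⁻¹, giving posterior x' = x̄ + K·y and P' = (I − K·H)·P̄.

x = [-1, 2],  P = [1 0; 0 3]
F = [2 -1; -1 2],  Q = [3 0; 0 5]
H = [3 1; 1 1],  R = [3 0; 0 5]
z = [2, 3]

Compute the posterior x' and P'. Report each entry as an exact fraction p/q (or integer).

x̄ = F·x = [-4, 5]
P̄ = F·P·Fᵀ + Q = [10 -8; -8 18]
y = z − H·x̄ = [9, 2]
S = H·P̄·Hᵀ + R = [63 16; 16 17]
K = P̄·Hᵀ·S⁻¹ = [342/815 -226/815; -262/815 726/815]
x' = x̄ + K·y = [-634/815, 3169/815]
P' = (I − K·H)·P̄ = [1078/815 -2208/815; -2208/815 5838/815]

x' = [-634/815, 3169/815]
P' = [1078/815 -2208/815; -2208/815 5838/815]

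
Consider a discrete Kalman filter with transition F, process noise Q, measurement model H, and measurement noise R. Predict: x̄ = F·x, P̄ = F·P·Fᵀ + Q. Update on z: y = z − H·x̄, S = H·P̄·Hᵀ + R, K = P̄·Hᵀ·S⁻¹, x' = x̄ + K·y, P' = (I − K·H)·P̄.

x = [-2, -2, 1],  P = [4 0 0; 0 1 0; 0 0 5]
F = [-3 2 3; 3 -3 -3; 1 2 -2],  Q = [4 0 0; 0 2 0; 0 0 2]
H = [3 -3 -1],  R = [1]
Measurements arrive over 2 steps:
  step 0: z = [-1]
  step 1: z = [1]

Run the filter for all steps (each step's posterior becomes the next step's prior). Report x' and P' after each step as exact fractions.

step 0: x' = [-164/1835, 7899/3670, -10522/1835], P' = [3137/1835 2514/1835 1586/1835; 2514/1835 9311/3670 -6138/1835; 1586/1835 -6138/1835 23298/1835]
step 1: x' = [3110851/11407991, -978462/1629713, 2683985/1629713], P' = [19470653/11407991 2396682/1629713 910031/1629713; 2396682/1629713 4057879/1629713 -4773678/1629713; 910031/1629713 -4773678/1629713 17317111/1629713]

step 0: x̄ = F·x = [5, -3, -8]
step 0: P̄ = F·P·Fᵀ + Q = [89 -87 -38; -87 92 36; -38 36 30]
step 0: y = z − H·x̄ = [-33]
step 0: S = H·P̄·Hᵀ + R = [3670]
step 0: K = P̄·Hᵀ·S⁻¹ = [283/1835; -573/3670; -126/1835]
step 0: x' = x̄ + K·y = [-164/1835, 7899/3670, -10522/1835]
step 0: P' = (I − K·H)·P̄ = [3137/1835 2514/1835 1586/1835; 2514/1835 9311/3670 -6138/1835; 1586/1835 -6138/1835 23298/1835]
step 1: x̄ = F·x = [-4635/367, 38451/3670, 28779/1835]
step 1: P̄ = F·P·Fᵀ + Q = [26301/367 -21504/367 -27727/367; -21504/367 198401/3670 114534/1835; -27727/367 114534/1835 171437/1835]
step 1: y = z − H·x̄ = [315631/3670]
step 1: S = H·P̄·Hᵀ + R = [11407991/3670]
step 1: K = P̄·Hᵀ·S⁻¹ = [1711420/11407991; -209913/1629713; -265984/1629713]
step 1: x' = x̄ + K·y = [3110851/11407991, -978462/1629713, 2683985/1629713]
step 1: P' = (I − K·H)·P̄ = [19470653/11407991 2396682/1629713 910031/1629713; 2396682/1629713 4057879/1629713 -4773678/1629713; 910031/1629713 -4773678/1629713 17317111/1629713]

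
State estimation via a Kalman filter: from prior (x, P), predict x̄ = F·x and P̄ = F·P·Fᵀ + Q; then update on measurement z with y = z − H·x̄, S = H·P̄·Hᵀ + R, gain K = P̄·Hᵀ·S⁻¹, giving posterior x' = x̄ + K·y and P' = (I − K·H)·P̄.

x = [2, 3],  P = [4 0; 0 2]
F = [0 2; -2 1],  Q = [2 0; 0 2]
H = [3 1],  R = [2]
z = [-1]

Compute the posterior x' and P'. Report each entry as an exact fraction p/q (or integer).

x' = [3/2, -89/17]
P' = [3/2 -4; -4 212/17]

x̄ = F·x = [6, -1]
P̄ = F·P·Fᵀ + Q = [10 4; 4 20]
y = z − H·x̄ = [-18]
S = H·P̄·Hᵀ + R = [136]
K = P̄·Hᵀ·S⁻¹ = [1/4; 4/17]
x' = x̄ + K·y = [3/2, -89/17]
P' = (I − K·H)·P̄ = [3/2 -4; -4 212/17]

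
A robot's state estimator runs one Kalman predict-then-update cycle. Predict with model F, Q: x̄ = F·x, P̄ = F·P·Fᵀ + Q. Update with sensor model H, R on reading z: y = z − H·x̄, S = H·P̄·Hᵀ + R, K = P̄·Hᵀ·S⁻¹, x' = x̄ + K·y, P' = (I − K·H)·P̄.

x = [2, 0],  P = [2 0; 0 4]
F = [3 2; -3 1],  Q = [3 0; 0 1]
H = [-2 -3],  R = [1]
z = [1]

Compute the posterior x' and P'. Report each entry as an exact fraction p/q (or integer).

x' = [409/59, -1171/236]
P' = [1699/59 -1129/59; -1129/59 3027/236]

x̄ = F·x = [6, -6]
P̄ = F·P·Fᵀ + Q = [37 -10; -10 23]
y = z − H·x̄ = [-5]
S = H·P̄·Hᵀ + R = [236]
K = P̄·Hᵀ·S⁻¹ = [-11/59; -49/236]
x' = x̄ + K·y = [409/59, -1171/236]
P' = (I − K·H)·P̄ = [1699/59 -1129/59; -1129/59 3027/236]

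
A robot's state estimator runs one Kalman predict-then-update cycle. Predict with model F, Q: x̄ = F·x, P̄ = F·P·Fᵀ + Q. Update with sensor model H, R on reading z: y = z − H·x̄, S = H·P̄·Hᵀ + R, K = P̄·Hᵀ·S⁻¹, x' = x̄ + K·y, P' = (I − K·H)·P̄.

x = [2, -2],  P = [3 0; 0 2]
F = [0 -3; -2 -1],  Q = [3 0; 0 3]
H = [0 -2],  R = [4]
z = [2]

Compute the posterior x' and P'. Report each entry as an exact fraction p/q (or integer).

x' = [19/3, -19/18]
P' = [19 1/3; 1/3 17/18]

x̄ = F·x = [6, -2]
P̄ = F·P·Fᵀ + Q = [21 6; 6 17]
y = z − H·x̄ = [-2]
S = H·P̄·Hᵀ + R = [72]
K = P̄·Hᵀ·S⁻¹ = [-1/6; -17/36]
x' = x̄ + K·y = [19/3, -19/18]
P' = (I − K·H)·P̄ = [19 1/3; 1/3 17/18]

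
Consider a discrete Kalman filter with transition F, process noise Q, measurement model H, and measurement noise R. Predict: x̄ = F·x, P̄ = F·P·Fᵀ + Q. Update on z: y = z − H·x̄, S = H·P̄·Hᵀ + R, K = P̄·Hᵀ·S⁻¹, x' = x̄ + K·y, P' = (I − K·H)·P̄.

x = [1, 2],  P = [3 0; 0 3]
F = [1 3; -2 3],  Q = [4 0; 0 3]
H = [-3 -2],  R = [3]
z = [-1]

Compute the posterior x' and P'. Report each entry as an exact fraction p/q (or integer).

x' = [119/81, -400/243]
P' = [50/9 -217/27; -217/27 1001/81]

x̄ = F·x = [7, 4]
P̄ = F·P·Fᵀ + Q = [34 21; 21 42]
y = z − H·x̄ = [28]
S = H·P̄·Hᵀ + R = [729]
K = P̄·Hᵀ·S⁻¹ = [-16/81; -49/243]
x' = x̄ + K·y = [119/81, -400/243]
P' = (I − K·H)·P̄ = [50/9 -217/27; -217/27 1001/81]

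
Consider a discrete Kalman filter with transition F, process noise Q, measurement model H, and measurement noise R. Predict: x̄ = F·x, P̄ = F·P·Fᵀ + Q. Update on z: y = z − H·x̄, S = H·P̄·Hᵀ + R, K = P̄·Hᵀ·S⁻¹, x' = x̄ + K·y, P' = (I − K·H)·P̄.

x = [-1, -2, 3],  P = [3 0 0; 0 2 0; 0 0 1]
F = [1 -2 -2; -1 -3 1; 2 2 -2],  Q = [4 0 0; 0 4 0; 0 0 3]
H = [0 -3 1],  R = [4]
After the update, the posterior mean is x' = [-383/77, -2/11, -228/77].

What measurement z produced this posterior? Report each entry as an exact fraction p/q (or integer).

z = [-2]

x̄ = F·x = [-3, 10, -12]
P̄ = F·P·Fᵀ + Q = [19 7 2; 7 26 -20; 2 -20 27]
S = H·P̄·Hᵀ + R = [385]
K = P̄·Hᵀ·S⁻¹ = [-19/385; -14/55; 87/385]
x' − x̄ = [-152/77, -112/11, 696/77] = K·y
y = (KᵀK)⁻¹·Kᵀ·(x' − x̄) = [40]
z = y + H·x̄ = [40] + [-42] = [-2]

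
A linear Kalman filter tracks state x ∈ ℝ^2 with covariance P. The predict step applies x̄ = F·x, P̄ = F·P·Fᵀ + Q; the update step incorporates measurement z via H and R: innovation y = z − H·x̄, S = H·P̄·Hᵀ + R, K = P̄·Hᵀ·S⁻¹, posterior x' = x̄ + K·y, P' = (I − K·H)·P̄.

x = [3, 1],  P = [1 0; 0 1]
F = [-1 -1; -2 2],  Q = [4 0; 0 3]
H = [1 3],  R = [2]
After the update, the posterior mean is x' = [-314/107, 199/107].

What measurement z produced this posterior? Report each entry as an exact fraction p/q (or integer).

z = [3]

x̄ = F·x = [-4, -4]
P̄ = F·P·Fᵀ + Q = [6 0; 0 11]
S = H·P̄·Hᵀ + R = [107]
K = P̄·Hᵀ·S⁻¹ = [6/107; 33/107]
x' − x̄ = [114/107, 627/107] = K·y
y = (KᵀK)⁻¹·Kᵀ·(x' − x̄) = [19]
z = y + H·x̄ = [19] + [-16] = [3]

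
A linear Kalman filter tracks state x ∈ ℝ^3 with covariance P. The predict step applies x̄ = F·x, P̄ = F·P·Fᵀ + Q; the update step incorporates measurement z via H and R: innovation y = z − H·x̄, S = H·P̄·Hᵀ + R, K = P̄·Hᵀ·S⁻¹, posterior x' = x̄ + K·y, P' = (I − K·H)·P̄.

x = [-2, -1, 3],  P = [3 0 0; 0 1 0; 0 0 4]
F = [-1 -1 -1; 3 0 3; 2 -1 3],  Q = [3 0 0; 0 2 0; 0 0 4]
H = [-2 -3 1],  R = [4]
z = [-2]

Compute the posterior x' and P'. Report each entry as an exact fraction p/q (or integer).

x̄ = F·x = [0, 3, 6]
P̄ = F·P·Fᵀ + Q = [11 -21 -17; -21 65 54; -17 54 53]
y = z − H·x̄ = [1]
S = H·P̄·Hᵀ + R = [178]
K = P̄·Hᵀ·S⁻¹ = [12/89; -99/178; -75/178]
x' = x̄ + K·y = [12/89, 435/178, 993/178]
P' = (I − K·H)·P̄ = [691/89 -681/89 -613/89; -681/89 1769/178 2187/178; -613/89 2187/178 3809/178]

x' = [12/89, 435/178, 993/178]
P' = [691/89 -681/89 -613/89; -681/89 1769/178 2187/178; -613/89 2187/178 3809/178]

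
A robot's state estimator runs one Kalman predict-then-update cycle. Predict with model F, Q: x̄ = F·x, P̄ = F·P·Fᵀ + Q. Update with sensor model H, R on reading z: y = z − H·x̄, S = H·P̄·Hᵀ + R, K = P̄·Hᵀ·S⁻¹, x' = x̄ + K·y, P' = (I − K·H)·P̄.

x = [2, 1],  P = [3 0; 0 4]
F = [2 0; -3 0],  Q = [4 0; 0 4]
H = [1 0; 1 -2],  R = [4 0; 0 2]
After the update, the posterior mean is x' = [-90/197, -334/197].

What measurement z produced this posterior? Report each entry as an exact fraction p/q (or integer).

z = [-2, 3]

x̄ = F·x = [4, -6]
P̄ = F·P·Fᵀ + Q = [16 -18; -18 31]
S = H·P̄·Hᵀ + R = [20 52; 52 214]
K = P̄·Hᵀ·S⁻¹ = [90/197 26/197; 77/394 -83/197]
x' − x̄ = [-878/197, 848/197] = K·y
y = (KᵀK)⁻¹·Kᵀ·(x' − x̄) = [-6, -13]
z = y + H·x̄ = [-6, -13] + [4, 16] = [-2, 3]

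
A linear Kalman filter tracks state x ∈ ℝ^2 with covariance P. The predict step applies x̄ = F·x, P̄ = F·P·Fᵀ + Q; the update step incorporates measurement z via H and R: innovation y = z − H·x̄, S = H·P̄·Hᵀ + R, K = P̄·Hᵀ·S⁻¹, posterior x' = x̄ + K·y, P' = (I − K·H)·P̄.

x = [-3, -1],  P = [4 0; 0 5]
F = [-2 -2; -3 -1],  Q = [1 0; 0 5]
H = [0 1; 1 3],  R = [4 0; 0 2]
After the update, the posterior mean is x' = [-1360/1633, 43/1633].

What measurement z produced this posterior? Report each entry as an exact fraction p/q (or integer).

x̄ = F·x = [8, 10]
P̄ = F·P·Fᵀ + Q = [37 34; 34 46]
S = H·P̄·Hᵀ + R = [50 172; 172 657]
K = P̄·Hᵀ·S⁻¹ = [-785/1633 551/1633; 319/1633 344/1633]
x' − x̄ = [-14424/1633, -16287/1633] = K·y
y = (KᵀK)⁻¹·Kᵀ·(x' − x̄) = [-9, -39]
z = y + H·x̄ = [-9, -39] + [10, 38] = [1, -1]

z = [1, -1]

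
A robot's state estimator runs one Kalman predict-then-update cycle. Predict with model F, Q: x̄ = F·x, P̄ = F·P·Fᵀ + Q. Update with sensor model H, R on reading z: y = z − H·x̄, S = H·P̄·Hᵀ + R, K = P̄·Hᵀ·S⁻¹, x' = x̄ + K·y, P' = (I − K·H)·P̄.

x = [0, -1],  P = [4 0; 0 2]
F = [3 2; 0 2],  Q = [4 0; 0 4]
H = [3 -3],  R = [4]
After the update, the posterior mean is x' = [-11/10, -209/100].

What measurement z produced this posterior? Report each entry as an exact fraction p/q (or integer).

z = [3]

x̄ = F·x = [-2, -2]
P̄ = F·P·Fᵀ + Q = [48 8; 8 12]
S = H·P̄·Hᵀ + R = [400]
K = P̄·Hᵀ·S⁻¹ = [3/10; -3/100]
x' − x̄ = [9/10, -9/100] = K·y
y = (KᵀK)⁻¹·Kᵀ·(x' − x̄) = [3]
z = y + H·x̄ = [3] + [0] = [3]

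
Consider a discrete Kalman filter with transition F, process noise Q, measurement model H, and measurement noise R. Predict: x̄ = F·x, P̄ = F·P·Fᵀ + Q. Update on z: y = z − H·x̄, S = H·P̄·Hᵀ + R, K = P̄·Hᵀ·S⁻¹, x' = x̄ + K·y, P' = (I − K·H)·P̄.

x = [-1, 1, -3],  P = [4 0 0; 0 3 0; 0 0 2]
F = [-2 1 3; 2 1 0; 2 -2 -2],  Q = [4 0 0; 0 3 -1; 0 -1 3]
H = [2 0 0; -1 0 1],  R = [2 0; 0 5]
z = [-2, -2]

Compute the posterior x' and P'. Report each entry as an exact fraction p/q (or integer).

x' = [-488/483, -3599/1449, -566/207]
P' = [72/161 -113/483 13/69; -113/483 25792/1449 -137/207; 13/69 -137/207 724/207]

x̄ = F·x = [-6, -1, 2]
P̄ = F·P·Fᵀ + Q = [41 -13 -34; -13 22 9; -34 9 39]
y = z − H·x̄ = [10, -10]
S = H·P̄·Hᵀ + R = [166 -150; -150 153]
K = P̄·Hᵀ·S⁻¹ = [72/161 -25/483; -113/483 -124/1449; 13/69 137/207]
x' = x̄ + K·y = [-488/483, -3599/1449, -566/207]
P' = (I − K·H)·P̄ = [72/161 -113/483 13/69; -113/483 25792/1449 -137/207; 13/69 -137/207 724/207]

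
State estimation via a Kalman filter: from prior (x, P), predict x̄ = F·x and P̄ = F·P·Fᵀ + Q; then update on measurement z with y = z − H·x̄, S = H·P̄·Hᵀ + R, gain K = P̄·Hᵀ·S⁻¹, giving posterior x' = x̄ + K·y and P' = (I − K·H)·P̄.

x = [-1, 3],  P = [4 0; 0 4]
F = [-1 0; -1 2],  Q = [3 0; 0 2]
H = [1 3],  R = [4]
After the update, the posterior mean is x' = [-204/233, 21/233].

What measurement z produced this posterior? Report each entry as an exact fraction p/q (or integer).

x̄ = F·x = [1, 7]
P̄ = F·P·Fᵀ + Q = [7 4; 4 22]
S = H·P̄·Hᵀ + R = [233]
K = P̄·Hᵀ·S⁻¹ = [19/233; 70/233]
x' − x̄ = [-437/233, -1610/233] = K·y
y = (KᵀK)⁻¹·Kᵀ·(x' − x̄) = [-23]
z = y + H·x̄ = [-23] + [22] = [-1]

z = [-1]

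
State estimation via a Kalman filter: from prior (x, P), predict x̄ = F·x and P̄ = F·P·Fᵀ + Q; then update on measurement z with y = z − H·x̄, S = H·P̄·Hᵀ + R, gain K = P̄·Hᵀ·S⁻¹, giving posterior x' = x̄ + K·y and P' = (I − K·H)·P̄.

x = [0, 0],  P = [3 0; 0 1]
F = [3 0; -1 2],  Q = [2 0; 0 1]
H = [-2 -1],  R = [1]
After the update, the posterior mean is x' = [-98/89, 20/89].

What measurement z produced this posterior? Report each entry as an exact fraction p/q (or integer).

z = [2]

x̄ = F·x = [0, 0]
P̄ = F·P·Fᵀ + Q = [29 -9; -9 8]
S = H·P̄·Hᵀ + R = [89]
K = P̄·Hᵀ·S⁻¹ = [-49/89; 10/89]
x' − x̄ = [-98/89, 20/89] = K·y
y = (KᵀK)⁻¹·Kᵀ·(x' − x̄) = [2]
z = y + H·x̄ = [2] + [0] = [2]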